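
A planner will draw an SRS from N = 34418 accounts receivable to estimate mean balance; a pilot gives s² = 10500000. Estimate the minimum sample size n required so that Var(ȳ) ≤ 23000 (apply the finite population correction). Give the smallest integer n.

451

Without fpc, n₀ = s²/D = 10500000/23000 = 456.5217.
With fpc, (1 − n/N)·s²/n ≤ D requires n ≥ n₀/(1 + n₀/N) = 456.5217/(1 + 456.5217/34418) = 450.5456.
Rounding up, n = 451.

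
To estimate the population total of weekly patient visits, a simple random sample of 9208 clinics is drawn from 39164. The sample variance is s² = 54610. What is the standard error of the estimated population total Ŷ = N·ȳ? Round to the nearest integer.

83414

Var(Ŷ) = N²·Var(ȳ) = N²·(1 − n/N)·s²/n.
f = 9208/39164 = 0.23511388; Var(ȳ) = 0.76488612·54610/9208 = 4.5363196.
Var(Ŷ) = 39164² · 4.5363196 = 6.9578927 × 10^9.
SE(Ŷ) = √(6.9578927 × 10^9) = 83414.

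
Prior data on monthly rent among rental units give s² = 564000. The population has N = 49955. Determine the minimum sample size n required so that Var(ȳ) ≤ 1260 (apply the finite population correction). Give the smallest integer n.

Without fpc, n₀ = s²/D = 564000/1260 = 447.6190.
With fpc, (1 − n/N)·s²/n ≤ D requires n ≥ n₀/(1 + n₀/N) = 447.6190/(1 + 447.6190/49955) = 443.6438.
Rounding up, n = 444.

444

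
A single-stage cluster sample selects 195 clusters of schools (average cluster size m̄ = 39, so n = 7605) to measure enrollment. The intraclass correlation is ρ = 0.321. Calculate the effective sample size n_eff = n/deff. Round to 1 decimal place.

deff = 1 + (39 − 1)·0.321 = 1 + 12.198 = 13.198.
n_eff = 7605 / 13.198 = 576.2.

576.2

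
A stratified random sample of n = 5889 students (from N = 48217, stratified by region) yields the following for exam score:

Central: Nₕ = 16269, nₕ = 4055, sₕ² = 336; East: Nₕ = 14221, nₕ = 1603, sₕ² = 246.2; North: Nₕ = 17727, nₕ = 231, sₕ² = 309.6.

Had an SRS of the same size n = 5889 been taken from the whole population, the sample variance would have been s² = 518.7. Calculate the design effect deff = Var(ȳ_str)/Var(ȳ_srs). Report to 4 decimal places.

2.5573

Var(ȳ_str) = Σ Wₕ²(1−fₕ)sₕ²/nₕ with Wₕ = Nₕ/48217:
  Central: (16269/48217)²·(1−4055/16269)·336/4055 = 0.0070821777
  East: (14221/48217)²·(1−1603/14221)·246.2/1603 = 0.01185427
  North: (17727/48217)²·(1−231/17727)·309.6/231 = 0.17879798
  → Var(ȳ_str) = 0.19773443.
Var(ȳ_srs) = (1 − 5889/48217)·518.7/5889 = 0.077321854.
deff = 0.19773443 / 0.077321854 = 2.5573.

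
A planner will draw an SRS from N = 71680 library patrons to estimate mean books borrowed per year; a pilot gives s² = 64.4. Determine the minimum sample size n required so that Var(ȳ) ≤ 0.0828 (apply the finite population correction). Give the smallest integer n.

770

Without fpc, n₀ = s²/D = 64.4/0.0828 = 777.7778.
With fpc, (1 − n/N)·s²/n ≤ D requires n ≥ n₀/(1 + n₀/N) = 777.7778/(1 + 777.7778/71680) = 769.4290.
Rounding up, n = 770.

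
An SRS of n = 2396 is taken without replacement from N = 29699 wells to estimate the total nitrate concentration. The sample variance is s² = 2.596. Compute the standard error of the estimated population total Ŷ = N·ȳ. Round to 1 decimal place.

Var(Ŷ) = N²·Var(ȳ) = N²·(1 − n/N)·s²/n.
f = 2396/29699 = 0.08067612; Var(ȳ) = 0.91932388·2.596/2396 = 9.960621 × 10^-4.
Var(Ŷ) = 29699² · (9.960621 × 10^-4) = 878557.25.
SE(Ŷ) = √(878557.25) = 937.3.

937.3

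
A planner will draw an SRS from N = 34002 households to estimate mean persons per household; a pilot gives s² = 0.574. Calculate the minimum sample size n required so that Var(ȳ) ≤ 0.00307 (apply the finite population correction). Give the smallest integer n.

Without fpc, n₀ = s²/D = 0.574/0.00307 = 186.9707.
With fpc, (1 − n/N)·s²/n ≤ D requires n ≥ n₀/(1 + n₀/N) = 186.9707/(1 + 186.9707/34002) = 185.9482.
Rounding up, n = 186.

186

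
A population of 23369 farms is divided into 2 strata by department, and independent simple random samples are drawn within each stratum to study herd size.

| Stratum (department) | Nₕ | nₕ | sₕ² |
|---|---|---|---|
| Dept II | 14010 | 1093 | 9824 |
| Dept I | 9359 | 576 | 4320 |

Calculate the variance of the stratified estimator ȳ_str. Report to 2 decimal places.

4.11

Var(ȳ_str) = Σₕ Wₕ²(1 − fₕ)sₕ²/nₕ with Wₕ = Nₕ/N, N = 23369.
Dept II: Wₕ = 0.59951217; term = 0.59951217²·(1 − 0.07801570)·9824/1093 = 2.9784323.
Dept I: Wₕ = 0.40048783; term = 0.40048783²·(1 − 0.06154504)·4320/576 = 1.1288944.
Sum = 4.1073267.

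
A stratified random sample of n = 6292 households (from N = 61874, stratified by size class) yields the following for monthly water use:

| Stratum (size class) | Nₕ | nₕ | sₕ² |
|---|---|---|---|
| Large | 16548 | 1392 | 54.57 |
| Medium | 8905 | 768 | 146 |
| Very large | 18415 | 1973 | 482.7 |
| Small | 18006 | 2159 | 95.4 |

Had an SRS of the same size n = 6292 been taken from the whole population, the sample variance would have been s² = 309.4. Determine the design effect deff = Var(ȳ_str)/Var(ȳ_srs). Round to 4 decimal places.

Var(ȳ_str) = Σ Wₕ²(1−fₕ)sₕ²/nₕ with Wₕ = Nₕ/61874:
  Large: (16548/61874)²·(1−1392/16548)·54.57/1392 = 0.0025681976
  Medium: (8905/61874)²·(1−768/8905)·146/768 = 0.0035981022
  Very large: (18415/61874)²·(1−1973/18415)·482.7/1973 = 0.019349074
  Small: (18006/61874)²·(1−2159/18006)·95.4/2159 = 0.0032933937
  → Var(ȳ_str) = 0.028808768.
Var(ȳ_srs) = (1 − 6292/61874)·309.4/6292 = 0.044173069.
deff = 0.028808768 / 0.044173069 = 0.6522.

0.6522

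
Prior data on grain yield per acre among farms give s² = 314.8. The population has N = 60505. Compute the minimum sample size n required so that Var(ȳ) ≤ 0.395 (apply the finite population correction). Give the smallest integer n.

Without fpc, n₀ = s²/D = 314.8/0.395 = 796.9620.
With fpc, (1 − n/N)·s²/n ≤ D requires n ≥ n₀/(1 + n₀/N) = 796.9620/(1 + 796.9620/60505) = 786.6010.
Rounding up, n = 787.

787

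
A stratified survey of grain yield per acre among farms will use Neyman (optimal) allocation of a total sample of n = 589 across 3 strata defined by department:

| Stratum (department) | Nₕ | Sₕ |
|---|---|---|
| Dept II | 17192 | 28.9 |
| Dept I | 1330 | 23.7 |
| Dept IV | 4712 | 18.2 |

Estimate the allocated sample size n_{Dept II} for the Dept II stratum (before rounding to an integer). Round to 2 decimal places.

476.52

Neyman allocation: nₕ = n·NₕSₕ / Σⱼ NⱼSⱼ.
Σ NⱼSⱼ = 17192·28.9 + 1330·23.7 + 4712·18.2 = 614128.2.
n_{Dept II} = 589·17192·28.9 / 614128.2 = 476.52.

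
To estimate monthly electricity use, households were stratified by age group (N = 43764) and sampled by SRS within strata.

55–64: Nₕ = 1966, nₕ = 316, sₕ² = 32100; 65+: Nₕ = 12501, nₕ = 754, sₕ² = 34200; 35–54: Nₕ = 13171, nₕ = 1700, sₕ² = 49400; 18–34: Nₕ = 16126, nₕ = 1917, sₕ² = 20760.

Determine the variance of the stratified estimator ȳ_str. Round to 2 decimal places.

7.24

Var(ȳ_str) = Σₕ Wₕ²(1 − fₕ)sₕ²/nₕ with Wₕ = Nₕ/N, N = 43764.
55–64: Wₕ = 0.04492277; term = 0.04492277²·(1 − 0.16073245)·32100/316 = 0.1720487.
65+: Wₕ = 0.28564574; term = 0.28564574²·(1 − 0.06031517)·34200/754 = 3.4777028.
35–54: Wₕ = 0.30095512; term = 0.30095512²·(1 − 0.12907144)·49400/1700 = 2.2922609.
18–34: Wₕ = 0.36847637; term = 0.36847637²·(1 − 0.11887635)·20760/1917 = 1.2955715.
Sum = 7.2375839.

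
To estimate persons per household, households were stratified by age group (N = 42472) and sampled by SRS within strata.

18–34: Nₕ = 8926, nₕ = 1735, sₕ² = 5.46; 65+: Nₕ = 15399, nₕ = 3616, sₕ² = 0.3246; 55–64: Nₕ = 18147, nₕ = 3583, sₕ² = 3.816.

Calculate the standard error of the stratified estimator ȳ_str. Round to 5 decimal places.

0.01664

Var(ȳ_str) = Σₕ Wₕ²(1 − fₕ)sₕ²/nₕ with Wₕ = Nₕ/N, N = 42472.
18–34: Wₕ = 0.21016199; term = 0.21016199²·(1 − 0.19437598)·5.46/1735 = 1.1197831 × 10^-4.
65+: Wₕ = 0.36256828; term = 0.36256828²·(1 − 0.23482044)·0.3246/3616 = 9.0294868 × 10^-6.
55–64: Wₕ = 0.42726973; term = 0.42726973²·(1 − 0.19744310)·3.816/3583 = 1.5604205 × 10^-4.
Sum = 2.7704985 × 10^-4.
SE = √(2.7704985 × 10^-4) = 0.01664.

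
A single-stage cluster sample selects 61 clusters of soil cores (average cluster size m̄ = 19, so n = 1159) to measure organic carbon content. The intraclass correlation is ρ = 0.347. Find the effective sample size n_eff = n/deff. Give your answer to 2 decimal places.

159.95

deff = 1 + (19 − 1)·0.347 = 1 + 6.246 = 7.246.
n_eff = 1159 / 7.246 = 159.95.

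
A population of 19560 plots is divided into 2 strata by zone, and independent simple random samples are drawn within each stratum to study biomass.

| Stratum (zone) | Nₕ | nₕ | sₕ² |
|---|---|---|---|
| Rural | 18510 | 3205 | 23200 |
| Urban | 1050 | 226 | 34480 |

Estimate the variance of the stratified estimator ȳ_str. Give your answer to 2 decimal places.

5.70

Var(ȳ_str) = Σₕ Wₕ²(1 − fₕ)sₕ²/nₕ with Wₕ = Nₕ/N, N = 19560.
Rural: Wₕ = 0.94631902; term = 0.94631902²·(1 − 0.17314965)·23200/3205 = 5.3599656.
Urban: Wₕ = 0.05368098; term = 0.05368098²·(1 − 0.21523810)·34480/226 = 0.34501472.
Sum = 5.7049803.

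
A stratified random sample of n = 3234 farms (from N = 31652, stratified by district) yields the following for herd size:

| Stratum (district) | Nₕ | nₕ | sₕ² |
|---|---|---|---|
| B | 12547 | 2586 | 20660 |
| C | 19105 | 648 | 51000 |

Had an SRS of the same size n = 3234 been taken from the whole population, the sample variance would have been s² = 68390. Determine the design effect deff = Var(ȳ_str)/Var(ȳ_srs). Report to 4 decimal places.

1.5115

Var(ȳ_str) = Σ Wₕ²(1−fₕ)sₕ²/nₕ with Wₕ = Nₕ/31652:
  B: (12547/31652)²·(1−2586/12547)·20660/2586 = 0.9966492
  C: (19105/31652)²·(1−648/19105)·51000/648 = 27.701355
  → Var(ȳ_str) = 28.698004.
Var(ȳ_srs) = (1 − 3234/31652)·68390/3234 = 18.986501.
deff = 28.698004 / 18.986501 = 1.5115.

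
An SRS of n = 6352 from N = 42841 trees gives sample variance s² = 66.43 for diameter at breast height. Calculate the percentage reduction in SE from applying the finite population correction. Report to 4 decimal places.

7.7107

f = n/N = 6352/42841 = 0.14826918.
SE_no-fpc = √(s²/n) = 0.10226497; SE_fpc = √((1−f)s²/n) = 0.094379585.
Ratio = √(1−f) = 0.92289264. Reduction = 100·(1 − 0.92289264) = 7.7107%.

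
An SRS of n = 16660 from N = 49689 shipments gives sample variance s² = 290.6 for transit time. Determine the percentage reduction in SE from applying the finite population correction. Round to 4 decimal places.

18.4700

f = n/N = 16660/49689 = 0.33528548.
SE_no-fpc = √(s²/n) = 0.13207186; SE_fpc = √((1−f)s²/n) = 0.10767823.
Ratio = √(1−f) = 0.81530027. Reduction = 100·(1 − 0.81530027) = 18.4700%.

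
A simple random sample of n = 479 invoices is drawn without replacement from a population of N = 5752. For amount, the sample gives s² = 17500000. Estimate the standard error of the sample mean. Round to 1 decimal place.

183.0

Under SRS without replacement, Var(ȳ) = (1 − f)·s²/n with f = n/N = 479/5752 = 0.08327538.
Var(ȳ) = (1 − 0.08327538)·17500000/479 = 0.91672462·36534.447 = 33492.027.
SE(ȳ) = √(33492.027) = 183.0.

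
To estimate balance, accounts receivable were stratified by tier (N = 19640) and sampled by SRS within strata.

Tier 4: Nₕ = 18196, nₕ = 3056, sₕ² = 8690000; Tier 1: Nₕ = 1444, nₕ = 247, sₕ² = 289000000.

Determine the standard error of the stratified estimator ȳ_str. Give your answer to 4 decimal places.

Var(ȳ_str) = Σₕ Wₕ²(1 − fₕ)sₕ²/nₕ with Wₕ = Nₕ/N, N = 19640.
Tier 4: Wₕ = 0.92647658; term = 0.92647658²·(1 − 0.16794900)·8690000/3056 = 2030.8847.
Tier 1: Wₕ = 0.07352342; term = 0.07352342²·(1 − 0.17105263)·289000000/247 = 5242.9929.
Sum = 7273.8776.
SE = √(7273.8776) = 85.2870.

85.2870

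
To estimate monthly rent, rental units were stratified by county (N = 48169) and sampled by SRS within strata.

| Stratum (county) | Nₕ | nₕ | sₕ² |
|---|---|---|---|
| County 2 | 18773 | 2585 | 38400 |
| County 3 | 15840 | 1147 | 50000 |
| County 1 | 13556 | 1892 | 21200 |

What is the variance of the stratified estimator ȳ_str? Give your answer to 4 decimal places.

7.0818

Var(ȳ_str) = Σₕ Wₕ²(1 − fₕ)sₕ²/nₕ with Wₕ = Nₕ/N, N = 48169.
County 2: Wₕ = 0.38973199; term = 0.38973199²·(1 − 0.13769776)·38400/2585 = 1.9456391.
County 3: Wₕ = 0.32884220; term = 0.32884220²·(1 − 0.07241162)·50000/1147 = 4.3725721.
County 1: Wₕ = 0.28142581; term = 0.28142581²·(1 − 0.13956919)·21200/1892 = 0.76358702.
Sum = 7.0817982.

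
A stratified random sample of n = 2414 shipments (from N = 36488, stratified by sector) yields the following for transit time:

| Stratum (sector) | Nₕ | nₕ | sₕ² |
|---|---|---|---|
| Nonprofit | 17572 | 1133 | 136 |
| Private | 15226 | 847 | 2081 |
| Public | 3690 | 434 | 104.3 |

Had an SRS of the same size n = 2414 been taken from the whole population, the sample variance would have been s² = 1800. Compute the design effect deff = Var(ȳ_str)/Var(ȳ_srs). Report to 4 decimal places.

0.6207

Var(ȳ_str) = Σ Wₕ²(1−fₕ)sₕ²/nₕ with Wₕ = Nₕ/36488:
  Nonprofit: (17572/36488)²·(1−1133/17572)·136/1133 = 0.026043867
  Private: (15226/36488)²·(1−847/15226)·2081/847 = 0.40402018
  Public: (3690/36488)²·(1−434/3690)·104.3/434 = 0.0021687287
  → Var(ȳ_str) = 0.43223278.
Var(ȳ_srs) = (1 − 2414/36488)·1800/2414 = 0.69631909.
deff = 0.43223278 / 0.69631909 = 0.6207.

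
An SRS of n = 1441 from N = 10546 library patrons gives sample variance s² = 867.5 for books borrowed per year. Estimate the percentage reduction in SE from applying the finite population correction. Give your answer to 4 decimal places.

7.0828

f = n/N = 1441/10546 = 0.13663948.
SE_no-fpc = √(s²/n) = 0.77589464; SE_fpc = √((1−f)s²/n) = 0.72093954.
Ratio = √(1−f) = 0.92917195. Reduction = 100·(1 − 0.92917195) = 7.0828%.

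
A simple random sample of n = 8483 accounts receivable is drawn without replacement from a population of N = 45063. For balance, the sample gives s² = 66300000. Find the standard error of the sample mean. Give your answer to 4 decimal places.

Under SRS without replacement, Var(ȳ) = (1 − f)·s²/n with f = n/N = 8483/45063 = 0.18824756.
Var(ȳ) = (1 − 0.18824756)·66300000/8483 = 0.81175244·7815.6313 = 6344.3577.
SE(ȳ) = √(6344.3577) = 79.6515.

79.6515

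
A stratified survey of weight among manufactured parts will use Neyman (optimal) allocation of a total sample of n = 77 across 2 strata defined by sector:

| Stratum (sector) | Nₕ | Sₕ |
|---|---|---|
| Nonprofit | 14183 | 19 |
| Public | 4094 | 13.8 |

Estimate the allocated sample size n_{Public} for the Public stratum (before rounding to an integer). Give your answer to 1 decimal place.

13.3

Neyman allocation: nₕ = n·NₕSₕ / Σⱼ NⱼSⱼ.
Σ NⱼSⱼ = 14183·19 + 4094·13.8 = 325974.2.
n_{Public} = 77·4094·13.8 / 325974.2 = 13.3.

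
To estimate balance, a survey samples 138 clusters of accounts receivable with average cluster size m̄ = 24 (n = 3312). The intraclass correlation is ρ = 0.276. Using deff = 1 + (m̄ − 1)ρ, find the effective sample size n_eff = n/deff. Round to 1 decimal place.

450.7

deff = 1 + (24 − 1)·0.276 = 1 + 6.348 = 7.348.
n_eff = 3312 / 7.348 = 450.7.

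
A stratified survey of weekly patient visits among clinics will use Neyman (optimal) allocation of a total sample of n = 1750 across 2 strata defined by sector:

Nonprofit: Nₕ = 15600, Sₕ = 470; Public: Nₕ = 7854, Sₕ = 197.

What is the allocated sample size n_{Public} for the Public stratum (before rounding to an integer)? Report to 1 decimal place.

304.9

Neyman allocation: nₕ = n·NₕSₕ / Σⱼ NⱼSⱼ.
Σ NⱼSⱼ = 15600·470 + 7854·197 = 8.879238 × 10^6.
n_{Public} = 1750·7854·197 / (8.879238 × 10^6) = 304.9.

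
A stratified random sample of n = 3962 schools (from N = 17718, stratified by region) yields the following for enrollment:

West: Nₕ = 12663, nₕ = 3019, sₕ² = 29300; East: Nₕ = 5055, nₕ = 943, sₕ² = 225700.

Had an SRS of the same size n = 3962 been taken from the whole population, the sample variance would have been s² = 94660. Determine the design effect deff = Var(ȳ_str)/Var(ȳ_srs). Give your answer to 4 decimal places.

1.0579

Var(ȳ_str) = Σ Wₕ²(1−fₕ)sₕ²/nₕ with Wₕ = Nₕ/17718:
  West: (12663/17718)²·(1−3019/12663)·29300/3019 = 3.7754517
  East: (5055/17718)²·(1−943/5055)·225700/943 = 15.847645
  → Var(ȳ_str) = 19.623097.
Var(ȳ_srs) = (1 − 3962/17718)·94660/3962 = 18.549384.
deff = 19.623097 / 18.549384 = 1.0579.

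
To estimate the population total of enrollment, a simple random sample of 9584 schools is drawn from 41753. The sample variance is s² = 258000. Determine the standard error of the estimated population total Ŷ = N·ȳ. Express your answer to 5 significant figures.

Var(Ŷ) = N²·Var(ȳ) = N²·(1 − n/N)·s²/n.
f = 9584/41753 = 0.22954039; Var(ȳ) = 0.77045961·258000/9584 = 20.74067.
Var(Ŷ) = 41753² · 20.74067 = 3.615748 × 10^10.
SE(Ŷ) = √(3.615748 × 10^10) = 190150.

190150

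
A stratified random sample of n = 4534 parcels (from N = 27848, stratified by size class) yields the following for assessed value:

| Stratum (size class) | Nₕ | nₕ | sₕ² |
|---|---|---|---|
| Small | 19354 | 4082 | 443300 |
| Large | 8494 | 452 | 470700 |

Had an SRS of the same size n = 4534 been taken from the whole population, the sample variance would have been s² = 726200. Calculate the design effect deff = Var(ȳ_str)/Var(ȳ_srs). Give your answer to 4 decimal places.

0.9927

Var(ȳ_str) = Σ Wₕ²(1−fₕ)sₕ²/nₕ with Wₕ = Nₕ/27848:
  Small: (19354/27848)²·(1−4082/19354)·443300/4082 = 41.390756
  Large: (8494/27848)²·(1−452/8494)·470700/452 = 91.726341
  → Var(ȳ_str) = 133.1171.
Var(ȳ_srs) = (1 − 4534/27848)·726200/4534 = 134.09035.
deff = 133.1171 / 134.09035 = 0.9927.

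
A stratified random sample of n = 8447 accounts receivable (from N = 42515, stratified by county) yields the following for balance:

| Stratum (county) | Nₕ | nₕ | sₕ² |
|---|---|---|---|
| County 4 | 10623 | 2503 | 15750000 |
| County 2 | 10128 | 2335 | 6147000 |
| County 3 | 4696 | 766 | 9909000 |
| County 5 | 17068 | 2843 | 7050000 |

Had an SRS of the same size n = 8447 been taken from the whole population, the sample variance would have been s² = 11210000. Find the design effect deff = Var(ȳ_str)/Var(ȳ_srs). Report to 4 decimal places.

Var(ȳ_str) = Σ Wₕ²(1−fₕ)sₕ²/nₕ with Wₕ = Nₕ/42515:
  County 4: (10623/42515)²·(1−2503/10623)·15750000/2503 = 300.2884
  County 2: (10128/42515)²·(1−2335/10128)·6147000/2335 = 114.95301
  County 3: (4696/42515)²·(1−766/4696)·9909000/766 = 132.08008
  County 5: (17068/42515)²·(1−2843/17068)·7050000/2843 = 333.09092
  → Var(ȳ_str) = 880.41241.
Var(ȳ_srs) = (1 − 8447/42515)·11210000/8447 = 1063.4267.
deff = 880.41241 / 1063.4267 = 0.8279.

0.8279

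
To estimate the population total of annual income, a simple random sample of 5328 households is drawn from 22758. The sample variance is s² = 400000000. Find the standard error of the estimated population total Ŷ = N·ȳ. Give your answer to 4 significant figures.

Var(Ŷ) = N²·Var(ȳ) = N²·(1 − n/N)·s²/n.
f = 5328/22758 = 0.23411548; Var(ȳ) = 0.76588452·400000000/5328 = 57498.838.
Var(Ŷ) = 22758² · 57498.838 = 2.9780176 × 10^13.
SE(Ŷ) = √(2.9780176 × 10^13) = 5.457 × 10^6.

5.457 × 10^6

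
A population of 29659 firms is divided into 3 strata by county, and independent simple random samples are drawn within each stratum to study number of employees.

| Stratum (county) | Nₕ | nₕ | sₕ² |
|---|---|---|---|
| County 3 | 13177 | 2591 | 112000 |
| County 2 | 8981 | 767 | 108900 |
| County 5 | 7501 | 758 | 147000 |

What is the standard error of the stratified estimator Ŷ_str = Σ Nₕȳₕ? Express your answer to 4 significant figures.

Var(Ŷ_str) = Σₕ Nₕ²(1 − fₕ)sₕ²/nₕ.
County 3: 13177²·(1 − 2591/13177)·112000/2591 = 6.0297464 × 10^9.
County 2: 8981²·(1 − 767/8981)·108900/767 = 1.0473984 × 10^10.
County 5: 7501²·(1 − 758/7501)·147000/758 = 9.8089033 × 10^9.
Sum = 2.6312634 × 10^10.
SE = √(2.6312634 × 10^10) = 162200.

162200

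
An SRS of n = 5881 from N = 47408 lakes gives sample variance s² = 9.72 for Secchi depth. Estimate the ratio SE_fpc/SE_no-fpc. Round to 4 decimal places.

0.9359

f = n/N = 5881/47408 = 0.12405079.
SE_no-fpc = √(s²/n) = 0.040654399; SE_fpc = √((1−f)s²/n) = 0.038049329.
Ratio = √(1−f) = 0.93592158.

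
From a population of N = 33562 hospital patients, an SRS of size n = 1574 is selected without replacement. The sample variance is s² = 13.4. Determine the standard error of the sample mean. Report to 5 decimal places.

0.09008

Under SRS without replacement, Var(ȳ) = (1 − f)·s²/n with f = n/N = 1574/33562 = 0.04689828.
Var(ȳ) = (1 − 0.04689828)·13.4/1574 = 0.95310172·0.0085133418 = 0.0081140807.
SE(ȳ) = √(0.0081140807) = 0.09008.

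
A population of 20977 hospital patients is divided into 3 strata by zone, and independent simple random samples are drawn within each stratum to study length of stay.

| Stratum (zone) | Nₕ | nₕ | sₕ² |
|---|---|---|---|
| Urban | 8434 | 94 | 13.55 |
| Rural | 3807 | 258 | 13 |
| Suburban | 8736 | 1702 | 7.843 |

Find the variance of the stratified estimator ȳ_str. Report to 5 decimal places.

Var(ȳ_str) = Σₕ Wₕ²(1 − fₕ)sₕ²/nₕ with Wₕ = Nₕ/N, N = 20977.
Urban: Wₕ = 0.40205940; term = 0.40205940²·(1 − 0.01114536)·13.55/94 = 0.023042221.
Rural: Wₕ = 0.18148448; term = 0.18148448²·(1 − 0.06776990)·13/258 = 0.0015471263.
Suburban: Wₕ = 0.41645612; term = 0.41645612²·(1 − 0.19482601)·7.843/1702 = 6.4350347 × 10^-4.
Sum = 0.025232851.

0.02523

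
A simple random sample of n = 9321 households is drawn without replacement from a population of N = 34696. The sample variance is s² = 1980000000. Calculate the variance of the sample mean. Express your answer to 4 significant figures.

Under SRS without replacement, Var(ȳ) = (1 − f)·s²/n with f = n/N = 9321/34696 = 0.26864768.
Var(ȳ) = (1 − 0.26864768)·1980000000/9321 = 0.73135232·212423.56 = 155356.46.

155400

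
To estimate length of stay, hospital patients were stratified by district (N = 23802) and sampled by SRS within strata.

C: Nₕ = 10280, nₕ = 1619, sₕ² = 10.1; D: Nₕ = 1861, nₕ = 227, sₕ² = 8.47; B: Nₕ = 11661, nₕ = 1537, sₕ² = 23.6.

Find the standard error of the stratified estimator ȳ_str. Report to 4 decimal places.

0.0662

Var(ȳ_str) = Σₕ Wₕ²(1 − fₕ)sₕ²/nₕ with Wₕ = Nₕ/N, N = 23802.
C: Wₕ = 0.43189648; term = 0.43189648²·(1 − 0.15749027)·10.1/1619 = 9.8041236 × 10^-4.
D: Wₕ = 0.07818671; term = 0.07818671²·(1 − 0.12197743)·8.47/227 = 2.0027608 × 10^-4.
B: Wₕ = 0.48991681; term = 0.48991681²·(1 − 0.13180688)·23.6/1537 = 0.0031996256.
Sum = 0.004380314.
SE = √(0.004380314) = 0.0662.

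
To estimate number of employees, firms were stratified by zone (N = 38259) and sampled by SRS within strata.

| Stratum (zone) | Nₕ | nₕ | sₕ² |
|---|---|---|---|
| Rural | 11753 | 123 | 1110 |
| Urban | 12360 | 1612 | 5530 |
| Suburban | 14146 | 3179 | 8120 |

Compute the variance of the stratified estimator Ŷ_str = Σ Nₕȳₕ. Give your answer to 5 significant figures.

2.0855 × 10^9

Var(Ŷ_str) = Σₕ Nₕ²(1 − fₕ)sₕ²/nₕ.
Rural: 11753²·(1 − 123/11753)·1110/123 = 1.2335203 × 10^9.
Urban: 12360²·(1 − 1612/12360)·5530/1612 = 4.5572853 × 10^8.
Suburban: 14146²·(1 − 3179/14146)·8120/3179 = 3.9626617 × 10^8.
Sum = 2.085515 × 10^9.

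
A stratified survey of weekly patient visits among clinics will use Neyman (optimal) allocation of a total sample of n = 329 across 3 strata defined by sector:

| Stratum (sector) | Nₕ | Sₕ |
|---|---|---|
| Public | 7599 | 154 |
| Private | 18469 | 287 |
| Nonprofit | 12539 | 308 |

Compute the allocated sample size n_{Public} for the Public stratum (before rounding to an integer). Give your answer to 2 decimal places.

37.26

Neyman allocation: nₕ = n·NₕSₕ / Σⱼ NⱼSⱼ.
Σ NⱼSⱼ = 7599·154 + 18469·287 + 12539·308 = 1.0332861 × 10^7.
n_{Public} = 329·7599·154 / (1.0332861 × 10^7) = 37.26.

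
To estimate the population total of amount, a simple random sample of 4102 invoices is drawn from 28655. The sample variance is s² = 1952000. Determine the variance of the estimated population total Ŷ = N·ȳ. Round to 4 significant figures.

3.348 × 10^11

Var(Ŷ) = N²·Var(ȳ) = N²·(1 − n/N)·s²/n.
f = 4102/28655 = 0.14315128; Var(ȳ) = 0.85684872·1952000/4102 = 407.74468.
Var(Ŷ) = 28655² · 407.74468 = 3.3480284 × 10^11.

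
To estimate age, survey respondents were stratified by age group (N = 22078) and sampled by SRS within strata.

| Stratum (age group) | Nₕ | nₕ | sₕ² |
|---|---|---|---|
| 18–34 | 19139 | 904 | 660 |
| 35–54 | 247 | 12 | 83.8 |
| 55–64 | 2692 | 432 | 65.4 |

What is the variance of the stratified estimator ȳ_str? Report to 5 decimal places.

0.52546

Var(ȳ_str) = Σₕ Wₕ²(1 − fₕ)sₕ²/nₕ with Wₕ = Nₕ/N, N = 22078.
18–34: Wₕ = 0.86688106; term = 0.86688106²·(1 − 0.04723340)·660/904 = 0.52273437.
35–54: Wₕ = 0.01118761; term = 0.01118761²·(1 − 0.04858300)·83.8/12 = 8.3158784 × 10^-4.
55–64: Wₕ = 0.12193133; term = 0.12193133²·(1 − 0.16047548)·65.4/432 = 0.0018895485.
Sum = 0.52545551.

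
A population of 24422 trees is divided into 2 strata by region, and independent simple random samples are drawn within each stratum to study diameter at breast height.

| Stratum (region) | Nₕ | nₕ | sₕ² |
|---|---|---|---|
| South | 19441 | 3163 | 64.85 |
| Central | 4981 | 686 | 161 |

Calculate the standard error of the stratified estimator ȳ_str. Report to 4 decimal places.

0.1389

Var(ȳ_str) = Σₕ Wₕ²(1 − fₕ)sₕ²/nₕ with Wₕ = Nₕ/N, N = 24422.
South: Wₕ = 0.79604455; term = 0.79604455²·(1 − 0.16269739)·64.85/3163 = 0.010878474.
Central: Wₕ = 0.20395545; term = 0.20395545²·(1 − 0.13772335)·161/686 = 0.0084181957.
Sum = 0.01929667.
SE = √(0.01929667) = 0.1389.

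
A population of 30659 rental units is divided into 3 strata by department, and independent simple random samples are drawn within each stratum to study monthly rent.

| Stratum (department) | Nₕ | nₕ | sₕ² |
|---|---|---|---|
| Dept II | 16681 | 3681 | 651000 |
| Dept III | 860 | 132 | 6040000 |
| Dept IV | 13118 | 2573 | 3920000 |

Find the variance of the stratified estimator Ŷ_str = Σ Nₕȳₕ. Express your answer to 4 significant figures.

2.777 × 10^11

Var(Ŷ_str) = Σₕ Nₕ²(1 − fₕ)sₕ²/nₕ.
Dept II: 16681²·(1 − 3681/16681)·651000/3681 = 3.8351346 × 10^10.
Dept III: 860²·(1 − 132/860)·6040000/132 = 2.8647903 × 10^10.
Dept IV: 13118²·(1 − 2573/13118)·3920000/2573 = 2.1074656 × 10^11.
Sum = 2.7774581 × 10^11.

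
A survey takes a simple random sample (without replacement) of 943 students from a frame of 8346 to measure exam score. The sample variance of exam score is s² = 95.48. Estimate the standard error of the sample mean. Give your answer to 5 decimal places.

0.29969

Under SRS without replacement, Var(ȳ) = (1 − f)·s²/n with f = n/N = 943/8346 = 0.11298826.
Var(ȳ) = (1 − 0.11298826)·95.48/943 = 0.88701174·0.10125133 = 0.089811115.
SE(ȳ) = √(0.089811115) = 0.29969.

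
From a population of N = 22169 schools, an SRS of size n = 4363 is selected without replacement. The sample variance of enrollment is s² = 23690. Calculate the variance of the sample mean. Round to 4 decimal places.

Under SRS without replacement, Var(ȳ) = (1 − f)·s²/n with f = n/N = 4363/22169 = 0.19680635.
Var(ȳ) = (1 − 0.19680635)·23690/4363 = 0.80319365·5.4297502 = 4.3611409.

4.3611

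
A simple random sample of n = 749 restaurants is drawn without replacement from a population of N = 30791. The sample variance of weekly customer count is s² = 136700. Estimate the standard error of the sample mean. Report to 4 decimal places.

Under SRS without replacement, Var(ȳ) = (1 − f)·s²/n with f = n/N = 749/30791 = 0.02432529.
Var(ȳ) = (1 − 0.02432529)·136700/749 = 0.97567471·182.51001 = 178.0704.
SE(ȳ) = √(178.0704) = 13.3443.

13.3443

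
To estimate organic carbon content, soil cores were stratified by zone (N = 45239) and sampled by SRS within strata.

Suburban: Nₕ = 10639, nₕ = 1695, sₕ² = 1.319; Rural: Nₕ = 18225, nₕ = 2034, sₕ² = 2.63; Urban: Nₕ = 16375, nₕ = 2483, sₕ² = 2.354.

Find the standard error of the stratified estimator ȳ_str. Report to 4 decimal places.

Var(ȳ_str) = Σₕ Wₕ²(1 − fₕ)sₕ²/nₕ with Wₕ = Nₕ/N, N = 45239.
Suburban: Wₕ = 0.23517319; term = 0.23517319²·(1 − 0.15931948)·1.319/1695 = 3.6181094 × 10^-5.
Rural: Wₕ = 0.40286036; term = 0.40286036²·(1 − 0.11160494)·2.63/2034 = 1.8643181 × 10^-4.
Urban: Wₕ = 0.36196644; term = 0.36196644²·(1 − 0.15163359)·2.354/2483 = 1.0537797 × 10^-4.
Sum = 3.2799087 × 10^-4.
SE = √(3.2799087 × 10^-4) = 0.0181.

0.0181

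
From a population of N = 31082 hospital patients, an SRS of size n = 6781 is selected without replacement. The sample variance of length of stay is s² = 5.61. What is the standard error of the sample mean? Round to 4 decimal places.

Under SRS without replacement, Var(ȳ) = (1 − f)·s²/n with f = n/N = 6781/31082 = 0.21816485.
Var(ȳ) = (1 − 0.21816485)·5.61/6781 = 0.78183515·8.2731161 × 10^-4 = 6.4682129 × 10^-4.
SE(ȳ) = √(6.4682129 × 10^-4) = 0.0254.

0.0254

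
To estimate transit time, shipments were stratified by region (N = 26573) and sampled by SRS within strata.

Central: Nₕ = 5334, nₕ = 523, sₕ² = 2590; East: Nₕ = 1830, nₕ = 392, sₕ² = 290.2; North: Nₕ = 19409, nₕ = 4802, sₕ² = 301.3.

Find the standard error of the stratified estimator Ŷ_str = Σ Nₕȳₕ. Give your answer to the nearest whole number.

12117

Var(Ŷ_str) = Σₕ Nₕ²(1 − fₕ)sₕ²/nₕ.
Central: 5334²·(1 − 523/5334)·2590/523 = 1.270827 × 10^8.
East: 1830²·(1 − 392/1830)·290.2/392 = 1.9481452 × 10^6.
North: 19409²·(1 − 4802/19409)·301.3/4802 = 1.7788575 × 10^7.
Sum = 1.4681942 × 10^8.
SE = √(1.4681942 × 10^8) = 12117.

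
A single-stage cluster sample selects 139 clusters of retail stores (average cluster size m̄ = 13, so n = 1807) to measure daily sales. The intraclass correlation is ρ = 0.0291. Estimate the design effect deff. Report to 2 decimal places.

1.35

deff = 1 + (13 − 1)·0.0291 = 1 + 0.3492 = 1.3492.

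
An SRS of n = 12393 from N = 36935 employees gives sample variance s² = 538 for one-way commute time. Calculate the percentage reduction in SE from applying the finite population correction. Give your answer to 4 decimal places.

18.4853

f = n/N = 12393/36935 = 0.33553540.
SE_no-fpc = √(s²/n) = 0.20835451; SE_fpc = √((1−f)s²/n) = 0.16983955.
Ratio = √(1−f) = 0.81514698. Reduction = 100·(1 − 0.81514698) = 18.4853%.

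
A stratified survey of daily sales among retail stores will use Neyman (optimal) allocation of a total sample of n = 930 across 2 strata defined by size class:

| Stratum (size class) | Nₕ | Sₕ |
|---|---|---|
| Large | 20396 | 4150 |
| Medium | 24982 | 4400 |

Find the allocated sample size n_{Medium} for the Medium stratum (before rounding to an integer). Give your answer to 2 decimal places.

Neyman allocation: nₕ = n·NₕSₕ / Σⱼ NⱼSⱼ.
Σ NⱼSⱼ = 20396·4150 + 24982·4400 = 1.945642 × 10^8.
n_{Medium} = 930·24982·4400 / (1.945642 × 10^8) = 525.41.

525.41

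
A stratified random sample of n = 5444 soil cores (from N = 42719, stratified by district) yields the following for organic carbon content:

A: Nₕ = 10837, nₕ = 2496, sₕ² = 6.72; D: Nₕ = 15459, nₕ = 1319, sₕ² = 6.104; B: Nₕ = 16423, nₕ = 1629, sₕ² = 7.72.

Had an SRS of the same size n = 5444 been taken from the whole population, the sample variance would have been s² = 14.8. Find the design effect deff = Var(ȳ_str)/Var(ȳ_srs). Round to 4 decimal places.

Var(ȳ_str) = Σ Wₕ²(1−fₕ)sₕ²/nₕ with Wₕ = Nₕ/42719:
  A: (10837/42719)²·(1−2496/10837)·6.72/2496 = 1.3335513 × 10^-4
  D: (15459/42719)²·(1−1319/15459)·6.104/1319 = 5.5431723 × 10^-4
  B: (16423/42719)²·(1−1629/16423)·7.72/1629 = 6.3094597 × 10^-4
  → Var(ȳ_str) = 0.0013186183.
Var(ȳ_srs) = (1 − 5444/42719)·14.8/5444 = 0.0023721392.
deff = 0.0013186183 / 0.0023721392 = 0.5559.

0.5559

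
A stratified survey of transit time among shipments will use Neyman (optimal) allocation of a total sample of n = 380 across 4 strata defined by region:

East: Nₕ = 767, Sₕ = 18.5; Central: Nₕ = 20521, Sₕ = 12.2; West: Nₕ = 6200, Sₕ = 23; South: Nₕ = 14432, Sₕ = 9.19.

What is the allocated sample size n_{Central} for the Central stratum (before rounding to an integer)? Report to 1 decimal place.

Neyman allocation: nₕ = n·NₕSₕ / Σⱼ NⱼSⱼ.
Σ NⱼSⱼ = 767·18.5 + 20521·12.2 + 6200·23 + 14432·9.19 = 539775.78.
n_{Central} = 380·20521·12.2 / 539775.78 = 176.2.

176.2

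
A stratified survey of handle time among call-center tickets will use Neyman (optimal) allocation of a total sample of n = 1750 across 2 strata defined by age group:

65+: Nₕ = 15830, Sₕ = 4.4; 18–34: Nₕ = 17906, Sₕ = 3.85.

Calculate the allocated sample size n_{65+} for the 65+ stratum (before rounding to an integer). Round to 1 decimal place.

Neyman allocation: nₕ = n·NₕSₕ / Σⱼ NⱼSⱼ.
Σ NⱼSⱼ = 15830·4.4 + 17906·3.85 = 138590.1.
n_{65+} = 1750·15830·4.4 / 138590.1 = 879.5.

879.5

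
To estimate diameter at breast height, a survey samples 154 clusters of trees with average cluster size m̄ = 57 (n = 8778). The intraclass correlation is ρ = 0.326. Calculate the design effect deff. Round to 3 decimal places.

deff = 1 + (57 − 1)·0.326 = 1 + 18.256 = 19.256.

19.256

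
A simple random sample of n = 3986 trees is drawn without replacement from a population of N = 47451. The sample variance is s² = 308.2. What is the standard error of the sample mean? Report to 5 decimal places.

0.26613

Under SRS without replacement, Var(ȳ) = (1 − f)·s²/n with f = n/N = 3986/47451 = 0.08400244.
Var(ȳ) = (1 − 0.08400244)·308.2/3986 = 0.91599756·0.077320622 = 0.070825501.
SE(ȳ) = √(0.070825501) = 0.26613.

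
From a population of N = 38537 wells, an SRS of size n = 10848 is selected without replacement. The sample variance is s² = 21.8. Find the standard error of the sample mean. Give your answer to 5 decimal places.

0.03800

Under SRS without replacement, Var(ȳ) = (1 − f)·s²/n with f = n/N = 10848/38537 = 0.28149571.
Var(ȳ) = (1 − 0.28149571)·21.8/10848 = 0.71850429·0.002009587 = 0.0014438969.
SE(ȳ) = √(0.0014438969) = 0.03800.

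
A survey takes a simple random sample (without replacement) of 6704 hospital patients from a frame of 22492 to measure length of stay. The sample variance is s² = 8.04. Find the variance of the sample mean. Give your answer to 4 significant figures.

Under SRS without replacement, Var(ȳ) = (1 − f)·s²/n with f = n/N = 6704/22492 = 0.29806153.
Var(ȳ) = (1 − 0.29806153)·8.04/6704 = 0.70193847·0.001199284 = 8.4182358 × 10^-4.

8.418 × 10^-4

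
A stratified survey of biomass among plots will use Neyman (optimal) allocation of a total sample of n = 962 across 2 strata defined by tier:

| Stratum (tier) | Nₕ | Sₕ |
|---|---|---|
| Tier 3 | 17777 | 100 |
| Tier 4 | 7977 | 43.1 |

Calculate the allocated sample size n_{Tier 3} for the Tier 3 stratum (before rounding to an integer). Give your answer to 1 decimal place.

Neyman allocation: nₕ = n·NₕSₕ / Σⱼ NⱼSⱼ.
Σ NⱼSⱼ = 17777·100 + 7977·43.1 = 2.1215087 × 10^6.
n_{Tier 3} = 962·17777·100 / (2.1215087 × 10^6) = 806.1.

806.1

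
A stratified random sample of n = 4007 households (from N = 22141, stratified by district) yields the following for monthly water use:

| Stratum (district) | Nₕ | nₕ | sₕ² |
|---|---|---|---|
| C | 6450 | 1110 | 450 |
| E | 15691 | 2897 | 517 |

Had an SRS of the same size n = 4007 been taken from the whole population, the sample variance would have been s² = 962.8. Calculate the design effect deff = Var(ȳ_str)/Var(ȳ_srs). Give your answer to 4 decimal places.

0.5161

Var(ȳ_str) = Σ Wₕ²(1−fₕ)sₕ²/nₕ with Wₕ = Nₕ/22141:
  C: (6450/22141)²·(1−1110/6450)·450/1110 = 0.028483676
  E: (15691/22141)²·(1−2897/15691)·517/2897 = 0.073081012
  → Var(ȳ_str) = 0.10156469.
Var(ȳ_srs) = (1 − 4007/22141)·962.8/4007 = 0.19679457.
deff = 0.10156469 / 0.19679457 = 0.5161.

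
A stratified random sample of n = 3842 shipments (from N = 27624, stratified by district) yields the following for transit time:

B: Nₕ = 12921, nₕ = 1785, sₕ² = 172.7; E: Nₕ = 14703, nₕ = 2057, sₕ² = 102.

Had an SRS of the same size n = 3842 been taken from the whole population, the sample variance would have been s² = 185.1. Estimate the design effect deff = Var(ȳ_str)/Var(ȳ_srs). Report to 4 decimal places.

Var(ȳ_str) = Σ Wₕ²(1−fₕ)sₕ²/nₕ with Wₕ = Nₕ/27624:
  B: (12921/27624)²·(1−1785/12921)·172.7/1785 = 0.018243423
  E: (14703/27624)²·(1−2057/14703)·102/2057 = 0.012082363
  → Var(ȳ_str) = 0.030325786.
Var(ȳ_srs) = (1 − 3842/27624)·185.1/3842 = 0.041477337.
deff = 0.030325786 / 0.041477337 = 0.7311.

0.7311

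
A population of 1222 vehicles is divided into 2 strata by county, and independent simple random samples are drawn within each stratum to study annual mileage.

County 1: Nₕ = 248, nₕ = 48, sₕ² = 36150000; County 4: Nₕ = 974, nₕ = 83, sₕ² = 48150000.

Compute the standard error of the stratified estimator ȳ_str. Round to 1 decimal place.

Var(ȳ_str) = Σₕ Wₕ²(1 − fₕ)sₕ²/nₕ with Wₕ = Nₕ/N, N = 1222.
County 1: Wₕ = 0.20294599; term = 0.20294599²·(1 − 0.19354839)·36150000/48 = 25015.335.
County 4: Wₕ = 0.79705401; term = 0.79705401²·(1 − 0.08521561)·48150000/83 = 337141.68.
Sum = 362157.02.
SE = √(362157.02) = 601.8.

601.8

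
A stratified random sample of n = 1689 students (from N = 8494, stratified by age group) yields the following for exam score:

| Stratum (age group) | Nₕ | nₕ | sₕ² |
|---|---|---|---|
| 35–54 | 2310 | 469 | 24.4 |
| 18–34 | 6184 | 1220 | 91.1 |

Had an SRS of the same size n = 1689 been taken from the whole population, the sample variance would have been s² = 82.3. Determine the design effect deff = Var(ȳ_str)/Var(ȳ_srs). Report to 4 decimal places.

0.8924

Var(ȳ_str) = Σ Wₕ²(1−fₕ)sₕ²/nₕ with Wₕ = Nₕ/8494:
  35–54: (2310/8494)²·(1−469/2310)·24.4/469 = 0.0030666078
  18–34: (6184/8494)²·(1−1220/6184)·91.1/1220 = 0.031771322
  → Var(ȳ_str) = 0.03483793.
Var(ȳ_srs) = (1 − 1689/8494)·82.3/1689 = 0.039037865.
deff = 0.03483793 / 0.039037865 = 0.8924.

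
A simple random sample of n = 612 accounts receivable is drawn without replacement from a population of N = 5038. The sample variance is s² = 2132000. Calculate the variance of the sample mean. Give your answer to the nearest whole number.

Under SRS without replacement, Var(ȳ) = (1 − f)·s²/n with f = n/N = 612/5038 = 0.12147678.
Var(ȳ) = (1 − 0.12147678)·2132000/612 = 0.87852322·3483.6601 = 3060.4763.

3060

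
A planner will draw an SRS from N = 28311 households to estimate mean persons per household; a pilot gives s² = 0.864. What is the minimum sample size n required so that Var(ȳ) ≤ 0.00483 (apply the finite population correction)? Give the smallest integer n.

Without fpc, n₀ = s²/D = 0.864/0.00483 = 178.8820.
With fpc, (1 − n/N)·s²/n ≤ D requires n ≥ n₀/(1 + n₀/N) = 178.8820/(1 + 178.8820/28311) = 177.7588.
Rounding up, n = 178.

178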